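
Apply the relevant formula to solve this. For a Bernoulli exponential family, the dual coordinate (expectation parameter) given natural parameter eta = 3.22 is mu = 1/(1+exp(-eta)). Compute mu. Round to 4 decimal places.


Dual coordinate (expectation parameter) for Bernoulli:
mu = 1/(1+exp(-eta)).
eta = 3.22.
exp(-eta) = exp(-3.22) = 0.039955.
mu = 1/(1+0.039955) = 0.9616

0.9616


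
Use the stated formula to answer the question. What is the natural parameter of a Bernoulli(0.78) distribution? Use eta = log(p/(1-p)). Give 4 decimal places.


Natural parameter for Bernoulli: eta = log(p/(1-p)).
p = 0.78, 1-p = 0.22.
p/(1-p) = 3.545455.
eta = log(3.545455) = 1.2657

1.2657


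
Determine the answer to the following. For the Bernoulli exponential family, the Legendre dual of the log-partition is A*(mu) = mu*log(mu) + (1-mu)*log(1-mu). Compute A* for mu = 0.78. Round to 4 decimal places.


Legendre transform for Bernoulli:
A*(mu) = mu*log(mu) + (1-mu)*log(1-mu).
mu = 0.78, 1-mu = 0.22.
mu*log(mu) = 0.78*log(0.78) = -0.1938.
(1-mu)*log(1-mu) = 0.22*log(0.22) = -0.333108.
A* = -0.1938 + -0.333108 = -0.5269

-0.5269


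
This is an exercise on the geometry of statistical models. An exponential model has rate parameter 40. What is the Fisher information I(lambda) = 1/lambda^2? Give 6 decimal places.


Fisher information for exponential: I(lambda) = 1/lambda^2.
lambda = 40, lambda^2 = 1600.
I = 1/1600 = 0.000625

0.000625


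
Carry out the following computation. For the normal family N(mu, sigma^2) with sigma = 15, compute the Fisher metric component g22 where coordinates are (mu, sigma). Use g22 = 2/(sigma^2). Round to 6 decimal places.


For the 2-parameter normal family, the Fisher metric has:
  g11 = 1/sigma^2, g22 = 2/sigma^2.
sigma = 15, sigma^2 = 225.
g22 = 0.008889

0.008889


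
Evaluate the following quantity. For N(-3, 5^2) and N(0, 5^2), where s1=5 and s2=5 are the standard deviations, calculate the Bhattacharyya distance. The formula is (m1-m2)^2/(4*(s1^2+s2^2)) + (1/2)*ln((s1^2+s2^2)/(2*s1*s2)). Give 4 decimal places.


Bhattacharyya distance between two Gaussians:
DB = (m1-m2)^2/(4*(s1^2+s2^2)) + (1/2)*ln((s1^2+s2^2)/(2*s1*s2)).
(m1-m2)^2 = (-3)^2 = 9.
s1^2+s2^2 = 25 + 25 = 50.
term1 = 9/200 = 0.045.
term2 = 0.5*ln(50/50.0) = 0.0.
DB = 0.045 + 0.0 = 0.0450

0.0450


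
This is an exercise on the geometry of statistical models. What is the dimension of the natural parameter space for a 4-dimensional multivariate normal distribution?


Exponential family dimension calculation:
For 4-dim MVN: mean has 4 params, covariance has 4*5/2 = 10 unique entries.
Total dim = 4 + 10 = 14.

14


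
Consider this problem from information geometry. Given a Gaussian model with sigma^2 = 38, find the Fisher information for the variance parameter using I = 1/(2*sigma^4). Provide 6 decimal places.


Fisher information for variance: I(sigma^2) = 1/(2*sigma^4).
sigma^2 = 38, so sigma^4 = 1444.
I = 1/(2*1444) = 1/2888 = 0.000346

0.000346


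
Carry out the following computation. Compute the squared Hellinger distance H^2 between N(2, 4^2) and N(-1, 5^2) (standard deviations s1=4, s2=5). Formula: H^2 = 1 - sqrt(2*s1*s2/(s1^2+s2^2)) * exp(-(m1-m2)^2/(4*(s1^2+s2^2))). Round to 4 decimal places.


Squared Hellinger distance for Gaussians:
H^2 = 1 - sqrt(2*s1*s2/(s1^2+s2^2)) * exp(-(m1-m2)^2/(4*(s1^2+s2^2))).
s1^2 = 16, s2^2 = 25, s1^2+s2^2 = 41.
sqrt(2*4*5/(41)) = 0.98773.
(m1-m2)^2 = (3)^2 = 9.
exp(-9/(4*41)) = exp(-0.054878) = 0.946601.
H^2 = 1 - 0.98773*0.946601 = 0.0650

0.0650


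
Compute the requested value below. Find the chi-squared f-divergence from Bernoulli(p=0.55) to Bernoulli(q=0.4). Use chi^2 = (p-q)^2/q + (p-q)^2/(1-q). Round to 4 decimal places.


Chi-squared divergence between Bernoulli distributions:
chi^2 = (p-q)^2/q + (p-q)^2/(1-q).
p = 0.55, q = 0.4, p-q = 0.15.
(p-q)^2 = 0.0225.
term1 = 0.0225/0.4 = 0.05625.
term2 = 0.0225/0.6 = 0.0375.
chi^2 = 0.05625 + 0.0375 = 0.0938

0.0938


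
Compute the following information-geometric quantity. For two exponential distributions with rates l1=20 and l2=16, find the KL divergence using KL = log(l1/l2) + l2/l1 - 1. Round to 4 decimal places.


KL divergence for exponential family:
KL = log(l1/l2) + l2/l1 - 1.
log(20/16) = 0.223144.
16/20 = 0.8.
KL = 0.223144 + 0.8 - 1 = 0.0231

0.0231


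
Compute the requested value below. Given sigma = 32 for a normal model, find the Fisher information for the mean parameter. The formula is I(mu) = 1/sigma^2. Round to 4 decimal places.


The Fisher information for the mean of a normal distribution is I(mu) = 1/sigma^2.
sigma = 32, so sigma^2 = 1024.
I(mu) = 1/1024 = 0.0010

0.0010


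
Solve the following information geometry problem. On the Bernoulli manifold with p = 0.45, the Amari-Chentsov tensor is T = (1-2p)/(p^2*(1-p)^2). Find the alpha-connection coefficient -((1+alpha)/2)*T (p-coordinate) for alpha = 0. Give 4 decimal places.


Skewness (Amari-Chentsov) tensor: T = (1-2p)/(p^2*(1-p)^2).
p = 0.45, 1-2p = 0.1, p^2 = 0.2025, (1-p)^2 = 0.3025.
T = 0.1/(0.2025 * 0.3025) = 1.632486.
In the p-coordinate, Gamma^(alpha) = Gamma^(0) - (alpha/2)*T with Gamma^(0) = (1/2)*g'(p) = -T/2,
so Gamma^(alpha) = -((1+alpha)/2)*T.
alpha = 0, -(1+alpha)/2 = -0.5.
Gamma = -0.5 * 1.632486 = -0.8162

-0.8162


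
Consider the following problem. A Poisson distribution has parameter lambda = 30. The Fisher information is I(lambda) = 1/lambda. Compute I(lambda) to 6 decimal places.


Fisher information for Poisson: I(lambda) = 1/lambda.
lambda = 30.
I(lambda) = 1/30 = 0.033333

0.033333


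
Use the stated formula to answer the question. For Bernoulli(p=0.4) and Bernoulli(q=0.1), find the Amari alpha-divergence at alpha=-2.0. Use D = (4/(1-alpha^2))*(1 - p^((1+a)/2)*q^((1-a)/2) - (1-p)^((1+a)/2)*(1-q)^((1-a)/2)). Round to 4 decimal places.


Amari alpha-divergence:
D = (4/(1-alpha^2))*(1 - p^((1+a)/2)*q^((1-a)/2) - (1-p)^((1+a)/2)*(1-q)^((1-a)/2)).
alpha = -2.0, p = 0.4, q = 0.1.
e1 = (1+alpha)/2 = -0.5, e2 = (1-alpha)/2 = 1.5.
t1 = p^e1 * q^e2 = 0.4^-0.5 * 0.1^1.5 = 0.05.
t2 = (1-p)^e1 * (1-q)^e2 = 0.6^-0.5 * 0.9^1.5 = 1.10227.
4/(1-alpha^2) = -1.333333.
D = -1.333333*(1 - 0.05 - 1.10227) = 0.2030

0.2030


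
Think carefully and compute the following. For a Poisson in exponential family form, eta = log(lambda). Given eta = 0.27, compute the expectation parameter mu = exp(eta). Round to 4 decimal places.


Expectation parameter for Poisson exponential family:
mu = exp(eta).
eta = 0.27.
mu = exp(0.27) = 1.3100

1.3100


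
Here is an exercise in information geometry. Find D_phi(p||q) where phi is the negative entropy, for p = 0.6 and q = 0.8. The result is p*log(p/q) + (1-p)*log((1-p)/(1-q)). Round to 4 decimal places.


Bregman divergence with negative entropy generator:
D = p*log(p/q) + (1-p)*log((1-p)/(1-q)).
p = 0.6, q = 0.8.
p*log(p/q) = 0.6*log(0.6/0.8) = -0.172609.
(1-p)*log((1-p)/(1-q)) = 0.4*log(0.4/0.2) = 0.277259.
D = -0.172609 + 0.277259 = 0.1046

0.1046


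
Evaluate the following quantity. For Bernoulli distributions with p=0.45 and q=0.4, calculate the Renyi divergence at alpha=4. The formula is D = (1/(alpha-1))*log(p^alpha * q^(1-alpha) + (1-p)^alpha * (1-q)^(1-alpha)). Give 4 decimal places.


Renyi divergence of order alpha between Bernoulli distributions:
D = (1/(alpha-1))*log(p^alpha * q^(1-alpha) + (1-p)^alpha * (1-q)^(1-alpha)).
alpha = 4, p = 0.45, q = 0.4.
p^alpha * q^(1-alpha) = 0.45^4 * 0.4^-3 = 0.640723.
(1-p)^alpha * (1-q)^(1-alpha) = 0.55^4 * 0.6^-3 = 0.42364.
sum = 0.640723 + 0.42364 = 1.064363.
D = (1/3)*log(1.064363) = 0.0208

0.0208


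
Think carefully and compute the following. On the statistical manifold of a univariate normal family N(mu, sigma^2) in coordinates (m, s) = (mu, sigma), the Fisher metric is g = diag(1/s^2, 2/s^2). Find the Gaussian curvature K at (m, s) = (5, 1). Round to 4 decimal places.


The metric has the form g = (A dm^2 + B ds^2)/s^2 with A = 1, B = 2.
Substitute u = sqrt(A/B)*m: g = B*(du^2 + ds^2)/s^2, i.e. B times the
Poincare upper half-plane metric, which has constant Gaussian curvature -1.
Scaling a 2D metric by a constant c divides the Gaussian curvature by c,
so K = -1/B = -1/(2) = -0.5000 everywhere (the point (m, s) = (5, 1) is irrelevant:
the curvature is constant).
The requested Gaussian curvature is K = -0.5000.

-0.5000


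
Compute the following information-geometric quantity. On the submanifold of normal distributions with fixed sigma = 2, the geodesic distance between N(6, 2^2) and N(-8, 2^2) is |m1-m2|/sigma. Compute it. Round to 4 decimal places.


On the fixed-variance normal subfamily, geodesic distance = |m1-m2|/sigma.
|6 - -8| = 14.
sigma = 2.
d = 14/2 = 7.0000

7.0000


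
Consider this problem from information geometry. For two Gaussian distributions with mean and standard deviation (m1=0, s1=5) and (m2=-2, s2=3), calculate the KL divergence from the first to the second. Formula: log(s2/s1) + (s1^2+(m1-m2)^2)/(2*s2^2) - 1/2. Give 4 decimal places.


KL divergence between normal distributions:
KL = log(s2/s1) + (s1^2 + (m1-m2)^2)/(2*s2^2) - 1/2.
log(3/5) = -0.510826.
(5^2 + (0--2)^2)/(2*3^2) = (25 + 4)/18 = 1.611111.
KL = -0.510826 + 1.611111 - 0.5 = 0.6003

0.6003


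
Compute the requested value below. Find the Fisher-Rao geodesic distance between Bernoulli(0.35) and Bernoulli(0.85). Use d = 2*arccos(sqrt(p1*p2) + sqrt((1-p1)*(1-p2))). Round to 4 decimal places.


Geodesic distance on Bernoulli manifold:
d(p1,p2) = 2*arccos(sqrt(p1*p2) + sqrt((1-p1)*(1-p2))).
sqrt(p1*p2) = sqrt(0.35*0.85) = 0.545436.
sqrt((1-p1)*(1-p2)) = sqrt(0.65*0.15) = 0.31225.
arg = 0.545436 + 0.31225 = 0.857686.
d = 2*arccos(0.857686) = 1.0801

1.0801


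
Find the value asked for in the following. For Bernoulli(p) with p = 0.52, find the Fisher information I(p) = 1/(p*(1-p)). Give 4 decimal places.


For Bernoulli(p), Fisher information is I(p) = 1/(p*(1-p)).
p = 0.52, 1-p = 0.48.
p*(1-p) = 0.2496.
I(p) = 1/0.2496 = 4.0064

4.0064


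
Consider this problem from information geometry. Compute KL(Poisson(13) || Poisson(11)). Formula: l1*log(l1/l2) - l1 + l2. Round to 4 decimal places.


KL divergence for Poisson:
KL = l1*log(l1/l2) - l1 + l2.
l1 = 13, l2 = 11.
log(13/11) = 0.167054.
l1*log(l1/l2) = 13 * 0.167054 = 2.171703.
KL = 2.171703 - 13 + 11 = 0.1717

0.1717


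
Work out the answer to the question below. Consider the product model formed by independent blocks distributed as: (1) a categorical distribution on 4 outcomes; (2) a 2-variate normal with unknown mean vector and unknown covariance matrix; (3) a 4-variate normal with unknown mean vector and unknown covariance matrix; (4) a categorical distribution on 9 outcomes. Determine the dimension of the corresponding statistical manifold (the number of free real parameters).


The dimension of a statistical manifold equals the number of free
(independent) real parameters of the model. For a product of independent
blocks the parameter counts add.
- categorical on 4 outcomes (probabilities sum to 1): 4-1 = 3.
- 2-variate normal: 2 (mean) + 2*3/2 = 3 (symmetric covariance) = 5.
- 4-variate normal: 4 (mean) + 4*5/2 = 10 (symmetric covariance) = 14.
- categorical on 9 outcomes (probabilities sum to 1): 9-1 = 8.
Total = 3 + 5 + 14 + 8 = 30.
Dimension = 30

30


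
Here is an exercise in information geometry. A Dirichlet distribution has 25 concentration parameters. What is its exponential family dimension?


Exponential family dimension calculation:
Dirichlet with 25 components has 25 natural parameters.

25


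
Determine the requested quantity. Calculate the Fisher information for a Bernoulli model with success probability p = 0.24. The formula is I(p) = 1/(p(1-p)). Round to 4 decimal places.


For Bernoulli(p), Fisher information is I(p) = 1/(p*(1-p)).
p = 0.24, 1-p = 0.76.
p*(1-p) = 0.1824.
I(p) = 1/0.1824 = 5.4825

5.4825


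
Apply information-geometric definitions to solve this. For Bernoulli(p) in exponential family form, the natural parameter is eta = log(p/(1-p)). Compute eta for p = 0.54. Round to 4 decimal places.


Natural parameter for Bernoulli: eta = log(p/(1-p)).
p = 0.54, 1-p = 0.46.
p/(1-p) = 1.173913.
eta = log(1.173913) = 0.1603

0.1603


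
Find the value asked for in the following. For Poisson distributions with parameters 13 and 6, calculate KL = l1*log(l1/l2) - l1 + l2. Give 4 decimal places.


KL divergence for Poisson:
KL = l1*log(l1/l2) - l1 + l2.
l1 = 13, l2 = 6.
log(13/6) = 0.77319.
l1*log(l1/l2) = 13 * 0.77319 = 10.051469.
KL = 10.051469 - 13 + 6 = 3.0515

3.0515


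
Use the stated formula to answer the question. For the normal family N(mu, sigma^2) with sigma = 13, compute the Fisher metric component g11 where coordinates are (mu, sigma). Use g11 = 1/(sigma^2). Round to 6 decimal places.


For the 2-parameter normal family, the Fisher metric has:
  g11 = 1/sigma^2, g22 = 2/sigma^2.
sigma = 13, sigma^2 = 169.
g11 = 0.005917

0.005917


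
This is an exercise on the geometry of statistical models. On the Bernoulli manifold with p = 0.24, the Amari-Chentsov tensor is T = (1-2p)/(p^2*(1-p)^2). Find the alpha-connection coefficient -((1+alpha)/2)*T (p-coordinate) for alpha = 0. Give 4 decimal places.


Skewness (Amari-Chentsov) tensor: T = (1-2p)/(p^2*(1-p)^2).
p = 0.24, 1-2p = 0.52, p^2 = 0.0576, (1-p)^2 = 0.5776.
T = 0.52/(0.0576 * 0.5776) = 15.629809.
In the p-coordinate, Gamma^(alpha) = Gamma^(0) - (alpha/2)*T with Gamma^(0) = (1/2)*g'(p) = -T/2,
so Gamma^(alpha) = -((1+alpha)/2)*T.
alpha = 0, -(1+alpha)/2 = -0.5.
Gamma = -0.5 * 15.629809 = -7.8149

-7.8149


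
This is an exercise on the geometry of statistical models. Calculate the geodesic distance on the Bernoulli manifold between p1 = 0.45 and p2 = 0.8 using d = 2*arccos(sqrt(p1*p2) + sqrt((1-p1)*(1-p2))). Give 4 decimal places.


Geodesic distance on Bernoulli manifold:
d(p1,p2) = 2*arccos(sqrt(p1*p2) + sqrt((1-p1)*(1-p2))).
sqrt(p1*p2) = sqrt(0.45*0.8) = 0.6.
sqrt((1-p1)*(1-p2)) = sqrt(0.55*0.2) = 0.331662.
arg = 0.6 + 0.331662 = 0.931662.
d = 2*arccos(0.931662) = 0.7437

0.7437


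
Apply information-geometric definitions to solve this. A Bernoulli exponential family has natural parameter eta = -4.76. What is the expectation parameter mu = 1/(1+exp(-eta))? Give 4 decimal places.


Dual coordinate (expectation parameter) for Bernoulli:
mu = 1/(1+exp(-eta)).
eta = -4.76.
exp(-eta) = exp(4.76) = 116.745926.
mu = 1/(1+116.745926) = 0.0085

0.0085


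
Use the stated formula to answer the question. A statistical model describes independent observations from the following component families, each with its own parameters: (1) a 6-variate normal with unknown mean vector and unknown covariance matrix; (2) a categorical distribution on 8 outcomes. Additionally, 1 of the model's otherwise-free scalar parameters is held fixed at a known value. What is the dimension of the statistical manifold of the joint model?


The dimension of a statistical manifold equals the number of free
(independent) real parameters of the model. For a product of independent
blocks the parameter counts add.
- 6-variate normal: 6 (mean) + 6*7/2 = 21 (symmetric covariance) = 27.
- categorical on 8 outcomes (probabilities sum to 1): 8-1 = 7.
Total = 27 + 7 = 34.
1 parameter(s) fixed at known values: 34 - 1 = 33.
Dimension = 33

33


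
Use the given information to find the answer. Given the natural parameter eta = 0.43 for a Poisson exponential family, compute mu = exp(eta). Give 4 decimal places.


Expectation parameter for Poisson exponential family:
mu = exp(eta).
eta = 0.43.
mu = exp(0.43) = 1.5373

1.5373


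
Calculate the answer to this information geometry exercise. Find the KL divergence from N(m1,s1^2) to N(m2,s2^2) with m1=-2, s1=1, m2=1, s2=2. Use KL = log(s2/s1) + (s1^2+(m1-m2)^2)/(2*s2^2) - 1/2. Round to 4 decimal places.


KL divergence between normal distributions:
KL = log(s2/s1) + (s1^2 + (m1-m2)^2)/(2*s2^2) - 1/2.
log(2/1) = 0.693147.
(1^2 + (-2-1)^2)/(2*2^2) = (1 + 9)/8 = 1.25.
KL = 0.693147 + 1.25 - 0.5 = 1.4431

1.4431


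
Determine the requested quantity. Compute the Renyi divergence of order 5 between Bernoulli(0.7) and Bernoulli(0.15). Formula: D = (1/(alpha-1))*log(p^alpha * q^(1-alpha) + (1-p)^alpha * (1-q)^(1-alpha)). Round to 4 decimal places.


Renyi divergence of order alpha between Bernoulli distributions:
D = (1/(alpha-1))*log(p^alpha * q^(1-alpha) + (1-p)^alpha * (1-q)^(1-alpha)).
alpha = 5, p = 0.7, q = 0.15.
p^alpha * q^(1-alpha) = 0.7^5 * 0.15^-4 = 331.990123.
(1-p)^alpha * (1-q)^(1-alpha) = 0.3^5 * 0.85^-4 = 0.004655.
sum = 331.990123 + 0.004655 = 331.994779.
D = (1/4)*log(331.994779) = 1.4513

1.4513


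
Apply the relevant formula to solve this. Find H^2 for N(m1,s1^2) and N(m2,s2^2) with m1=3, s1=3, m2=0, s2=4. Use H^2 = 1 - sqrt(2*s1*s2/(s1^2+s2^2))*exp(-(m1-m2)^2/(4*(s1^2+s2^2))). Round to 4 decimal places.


Squared Hellinger distance for Gaussians:
H^2 = 1 - sqrt(2*s1*s2/(s1^2+s2^2)) * exp(-(m1-m2)^2/(4*(s1^2+s2^2))).
s1^2 = 9, s2^2 = 16, s1^2+s2^2 = 25.
sqrt(2*3*4/(25)) = 0.979796.
(m1-m2)^2 = (3)^2 = 9.
exp(-9/(4*25)) = exp(-0.09) = 0.913931.
H^2 = 1 - 0.979796*0.913931 = 0.1045

0.1045


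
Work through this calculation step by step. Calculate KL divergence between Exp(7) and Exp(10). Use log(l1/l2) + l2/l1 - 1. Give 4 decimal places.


KL divergence for exponential family:
KL = log(l1/l2) + l2/l1 - 1.
log(7/10) = -0.356675.
10/7 = 1.428571.
KL = -0.356675 + 1.428571 - 1 = 0.0719

0.0719


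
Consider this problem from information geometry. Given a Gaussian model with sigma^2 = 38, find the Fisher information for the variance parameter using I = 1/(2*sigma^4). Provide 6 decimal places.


Fisher information for variance: I(sigma^2) = 1/(2*sigma^4).
sigma^2 = 38, so sigma^4 = 1444.
I = 1/(2*1444) = 1/2888 = 0.000346

0.000346


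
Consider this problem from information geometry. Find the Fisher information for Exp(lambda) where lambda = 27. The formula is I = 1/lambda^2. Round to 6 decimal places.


Fisher information for exponential: I(lambda) = 1/lambda^2.
lambda = 27, lambda^2 = 729.
I = 1/729 = 0.001372

0.001372


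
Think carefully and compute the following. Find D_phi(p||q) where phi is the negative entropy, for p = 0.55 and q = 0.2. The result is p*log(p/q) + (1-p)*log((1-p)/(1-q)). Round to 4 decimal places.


Bregman divergence with negative entropy generator:
D = p*log(p/q) + (1-p)*log((1-p)/(1-q)).
p = 0.55, q = 0.2.
p*log(p/q) = 0.55*log(0.55/0.2) = 0.556381.
(1-p)*log((1-p)/(1-q)) = 0.45*log(0.45/0.8) = -0.258914.
D = 0.556381 + -0.258914 = 0.2975

0.2975


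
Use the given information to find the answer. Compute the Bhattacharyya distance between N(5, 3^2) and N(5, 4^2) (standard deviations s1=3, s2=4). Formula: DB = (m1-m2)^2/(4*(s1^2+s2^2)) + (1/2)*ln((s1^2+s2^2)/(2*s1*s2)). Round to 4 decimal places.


Bhattacharyya distance between two Gaussians:
DB = (m1-m2)^2/(4*(s1^2+s2^2)) + (1/2)*ln((s1^2+s2^2)/(2*s1*s2)).
(m1-m2)^2 = (0)^2 = 0.
s1^2+s2^2 = 9 + 16 = 25.
term1 = 0/100 = 0.0.
term2 = 0.5*ln(25/24.0) = 0.020411.
DB = 0.0 + 0.020411 = 0.0204

0.0204


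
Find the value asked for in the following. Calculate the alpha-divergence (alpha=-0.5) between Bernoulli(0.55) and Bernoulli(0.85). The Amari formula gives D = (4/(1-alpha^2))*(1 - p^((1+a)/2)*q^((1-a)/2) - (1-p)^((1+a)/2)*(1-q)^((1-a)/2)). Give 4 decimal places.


Amari alpha-divergence:
D = (4/(1-alpha^2))*(1 - p^((1+a)/2)*q^((1-a)/2) - (1-p)^((1+a)/2)*(1-q)^((1-a)/2)).
alpha = -0.5, p = 0.55, q = 0.85.
e1 = (1+alpha)/2 = 0.25, e2 = (1-alpha)/2 = 0.75.
t1 = p^e1 * q^e2 = 0.55^0.25 * 0.85^0.75 = 0.762351.
t2 = (1-p)^e1 * (1-q)^e2 = 0.45^0.25 * 0.15^0.75 = 0.197411.
4/(1-alpha^2) = 5.333333.
D = 5.333333*(1 - 0.762351 - 0.197411) = 0.2146

0.2146


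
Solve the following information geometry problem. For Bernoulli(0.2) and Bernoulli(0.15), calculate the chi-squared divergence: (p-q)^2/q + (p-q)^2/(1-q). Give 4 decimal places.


Chi-squared divergence between Bernoulli distributions:
chi^2 = (p-q)^2/q + (p-q)^2/(1-q).
p = 0.2, q = 0.15, p-q = 0.05.
(p-q)^2 = 0.0025.
term1 = 0.0025/0.15 = 0.016667.
term2 = 0.0025/0.85 = 0.002941.
chi^2 = 0.016667 + 0.002941 = 0.0196

0.0196


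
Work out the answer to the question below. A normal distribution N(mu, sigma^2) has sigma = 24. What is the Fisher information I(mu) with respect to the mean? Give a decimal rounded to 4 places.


The Fisher information for the mean of a normal distribution is I(mu) = 1/sigma^2.
sigma = 24, so sigma^2 = 576.
I(mu) = 1/576 = 0.0017

0.0017


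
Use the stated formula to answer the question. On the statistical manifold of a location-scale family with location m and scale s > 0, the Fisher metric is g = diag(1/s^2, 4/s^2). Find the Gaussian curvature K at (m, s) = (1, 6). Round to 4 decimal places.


The metric has the form g = (A dm^2 + B ds^2)/s^2 with A = 1, B = 4.
Substitute u = sqrt(A/B)*m: g = B*(du^2 + ds^2)/s^2, i.e. B times the
Poincare upper half-plane metric, which has constant Gaussian curvature -1.
Scaling a 2D metric by a constant c divides the Gaussian curvature by c,
so K = -1/B = -1/(4) = -0.2500 everywhere (the point (m, s) = (1, 6) is irrelevant:
the curvature is constant).
The requested Gaussian curvature is K = -0.2500.

-0.2500


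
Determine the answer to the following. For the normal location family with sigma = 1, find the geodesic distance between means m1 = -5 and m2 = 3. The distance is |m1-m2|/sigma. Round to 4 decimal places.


On the fixed-variance normal subfamily, geodesic distance = |m1-m2|/sigma.
|-5 - 3| = 8.
sigma = 1.
d = 8/1 = 8.0000

8.0000


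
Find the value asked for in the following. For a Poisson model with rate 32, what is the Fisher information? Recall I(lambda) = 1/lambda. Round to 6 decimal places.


Fisher information for Poisson: I(lambda) = 1/lambda.
lambda = 32.
I(lambda) = 1/32 = 0.031250

0.031250


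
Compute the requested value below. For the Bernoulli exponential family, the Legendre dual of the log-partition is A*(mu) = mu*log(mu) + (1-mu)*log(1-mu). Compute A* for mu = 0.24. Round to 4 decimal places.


Legendre transform for Bernoulli:
A*(mu) = mu*log(mu) + (1-mu)*log(1-mu).
mu = 0.24, 1-mu = 0.76.
mu*log(mu) = 0.24*log(0.24) = -0.342508.
(1-mu)*log(1-mu) = 0.76*log(0.76) = -0.208572.
A* = -0.342508 + -0.208572 = -0.5511

-0.5511


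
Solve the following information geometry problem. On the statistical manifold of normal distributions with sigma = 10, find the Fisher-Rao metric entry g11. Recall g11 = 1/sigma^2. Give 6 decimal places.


For the 2-parameter normal family, the Fisher metric has:
  g11 = 1/sigma^2, g22 = 2/sigma^2.
sigma = 10, sigma^2 = 100.
g11 = 0.010000

0.010000


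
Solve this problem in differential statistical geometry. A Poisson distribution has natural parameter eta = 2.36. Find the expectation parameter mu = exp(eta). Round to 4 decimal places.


Expectation parameter for Poisson exponential family:
mu = exp(eta).
eta = 2.36.
mu = exp(2.36) = 10.5910

10.5910


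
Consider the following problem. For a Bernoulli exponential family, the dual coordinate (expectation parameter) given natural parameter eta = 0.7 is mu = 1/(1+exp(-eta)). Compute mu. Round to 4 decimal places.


Dual coordinate (expectation parameter) for Bernoulli:
mu = 1/(1+exp(-eta)).
eta = 0.7.
exp(-eta) = exp(-0.7) = 0.496585.
mu = 1/(1+0.496585) = 0.6682

0.6682


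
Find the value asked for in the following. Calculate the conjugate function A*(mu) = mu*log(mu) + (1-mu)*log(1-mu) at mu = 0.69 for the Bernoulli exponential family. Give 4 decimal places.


Legendre transform for Bernoulli:
A*(mu) = mu*log(mu) + (1-mu)*log(1-mu).
mu = 0.69, 1-mu = 0.31.
mu*log(mu) = 0.69*log(0.69) = -0.256034.
(1-mu)*log(1-mu) = 0.31*log(0.31) = -0.363067.
A* = -0.256034 + -0.363067 = -0.6191

-0.6191


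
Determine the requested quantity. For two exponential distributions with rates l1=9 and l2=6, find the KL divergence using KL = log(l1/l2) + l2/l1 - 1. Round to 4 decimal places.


KL divergence for exponential family:
KL = log(l1/l2) + l2/l1 - 1.
log(9/6) = 0.405465.
6/9 = 0.666667.
KL = 0.405465 + 0.666667 - 1 = 0.0721

0.0721


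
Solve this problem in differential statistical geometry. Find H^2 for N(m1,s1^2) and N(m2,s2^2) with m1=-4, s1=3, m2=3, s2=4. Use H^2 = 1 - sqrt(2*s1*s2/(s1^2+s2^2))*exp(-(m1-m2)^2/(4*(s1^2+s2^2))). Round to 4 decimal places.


Squared Hellinger distance for Gaussians:
H^2 = 1 - sqrt(2*s1*s2/(s1^2+s2^2)) * exp(-(m1-m2)^2/(4*(s1^2+s2^2))).
s1^2 = 9, s2^2 = 16, s1^2+s2^2 = 25.
sqrt(2*3*4/(25)) = 0.979796.
(m1-m2)^2 = (-7)^2 = 49.
exp(-49/(4*25)) = exp(-0.49) = 0.612626.
H^2 = 1 - 0.979796*0.612626 = 0.3998

0.3998


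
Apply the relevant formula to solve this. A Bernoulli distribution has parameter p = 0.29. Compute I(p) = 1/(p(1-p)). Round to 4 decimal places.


For Bernoulli(p), Fisher information is I(p) = 1/(p*(1-p)).
p = 0.29, 1-p = 0.71.
p*(1-p) = 0.2059.
I(p) = 1/0.2059 = 4.8567

4.8567


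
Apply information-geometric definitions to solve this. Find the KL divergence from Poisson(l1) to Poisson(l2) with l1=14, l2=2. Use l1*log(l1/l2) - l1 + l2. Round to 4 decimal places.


KL divergence for Poisson:
KL = l1*log(l1/l2) - l1 + l2.
l1 = 14, l2 = 2.
log(14/2) = 1.94591.
l1*log(l1/l2) = 14 * 1.94591 = 27.242742.
KL = 27.242742 - 14 + 2 = 15.2427

15.2427


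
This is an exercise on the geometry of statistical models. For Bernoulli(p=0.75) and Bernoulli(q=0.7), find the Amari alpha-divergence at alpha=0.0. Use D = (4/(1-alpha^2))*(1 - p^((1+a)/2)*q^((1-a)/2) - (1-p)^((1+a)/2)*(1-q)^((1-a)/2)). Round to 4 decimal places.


Amari alpha-divergence:
D = (4/(1-alpha^2))*(1 - p^((1+a)/2)*q^((1-a)/2) - (1-p)^((1+a)/2)*(1-q)^((1-a)/2)).
alpha = 0.0, p = 0.75, q = 0.7.
e1 = (1+alpha)/2 = 0.5, e2 = (1-alpha)/2 = 0.5.
t1 = p^e1 * q^e2 = 0.75^0.5 * 0.7^0.5 = 0.724569.
t2 = (1-p)^e1 * (1-q)^e2 = 0.25^0.5 * 0.3^0.5 = 0.273861.
4/(1-alpha^2) = 4.0.
D = 4.0*(1 - 0.724569 - 0.273861) = 0.0063

0.0063


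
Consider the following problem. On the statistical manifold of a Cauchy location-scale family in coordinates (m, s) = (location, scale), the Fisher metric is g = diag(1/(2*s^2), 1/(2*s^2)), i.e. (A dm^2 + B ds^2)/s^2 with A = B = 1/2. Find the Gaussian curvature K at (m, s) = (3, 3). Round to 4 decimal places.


The metric has the form g = (A dm^2 + B ds^2)/s^2 with A = 1/2, B = 1/2.
Substitute u = sqrt(A/B)*m: g = B*(du^2 + ds^2)/s^2, i.e. B times the
Poincare upper half-plane metric, which has constant Gaussian curvature -1.
Scaling a 2D metric by a constant c divides the Gaussian curvature by c,
so K = -1/B = -1/(1/2) = -2.0000 everywhere (the point (m, s) = (3, 3) is irrelevant:
the curvature is constant).
The requested Gaussian curvature is K = -2.0000.

-2.0000


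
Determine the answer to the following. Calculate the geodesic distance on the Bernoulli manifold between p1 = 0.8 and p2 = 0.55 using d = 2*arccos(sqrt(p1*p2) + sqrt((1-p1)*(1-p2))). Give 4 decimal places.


Geodesic distance on Bernoulli manifold:
d(p1,p2) = 2*arccos(sqrt(p1*p2) + sqrt((1-p1)*(1-p2))).
sqrt(p1*p2) = sqrt(0.8*0.55) = 0.663325.
sqrt((1-p1)*(1-p2)) = sqrt(0.2*0.45) = 0.3.
arg = 0.663325 + 0.3 = 0.963325.
d = 2*arccos(0.963325) = 0.5433

0.5433


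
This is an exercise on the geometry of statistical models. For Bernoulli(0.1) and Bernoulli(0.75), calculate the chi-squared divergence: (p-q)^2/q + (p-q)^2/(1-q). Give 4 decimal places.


Chi-squared divergence between Bernoulli distributions:
chi^2 = (p-q)^2/q + (p-q)^2/(1-q).
p = 0.1, q = 0.75, p-q = -0.65.
(p-q)^2 = 0.4225.
term1 = 0.4225/0.75 = 0.563333.
term2 = 0.4225/0.25 = 1.69.
chi^2 = 0.563333 + 1.69 = 2.2533

2.2533


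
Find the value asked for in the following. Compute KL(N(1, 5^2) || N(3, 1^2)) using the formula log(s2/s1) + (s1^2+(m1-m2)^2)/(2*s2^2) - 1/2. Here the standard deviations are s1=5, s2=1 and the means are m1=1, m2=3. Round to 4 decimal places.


KL divergence between normal distributions:
KL = log(s2/s1) + (s1^2 + (m1-m2)^2)/(2*s2^2) - 1/2.
log(1/5) = -1.609438.
(5^2 + (1-3)^2)/(2*1^2) = (25 + 4)/2 = 14.5.
KL = -1.609438 + 14.5 - 0.5 = 12.3906

12.3906


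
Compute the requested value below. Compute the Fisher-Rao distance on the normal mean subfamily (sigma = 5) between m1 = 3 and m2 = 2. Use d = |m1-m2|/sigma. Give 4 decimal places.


On the fixed-variance normal subfamily, geodesic distance = |m1-m2|/sigma.
|3 - 2| = 1.
sigma = 5.
d = 1/5 = 0.2000

0.2000


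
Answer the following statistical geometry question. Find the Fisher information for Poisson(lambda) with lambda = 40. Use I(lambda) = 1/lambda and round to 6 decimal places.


Fisher information for Poisson: I(lambda) = 1/lambda.
lambda = 40.
I(lambda) = 1/40 = 0.025000

0.025000


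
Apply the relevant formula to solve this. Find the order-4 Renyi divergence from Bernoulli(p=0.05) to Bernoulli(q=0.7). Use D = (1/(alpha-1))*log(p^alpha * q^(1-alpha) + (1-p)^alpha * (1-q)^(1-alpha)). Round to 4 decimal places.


Renyi divergence of order alpha between Bernoulli distributions:
D = (1/(alpha-1))*log(p^alpha * q^(1-alpha) + (1-p)^alpha * (1-q)^(1-alpha)).
alpha = 4, p = 0.05, q = 0.7.
p^alpha * q^(1-alpha) = 0.05^4 * 0.7^-3 = 1.8e-05.
(1-p)^alpha * (1-q)^(1-alpha) = 0.95^4 * 0.3^-3 = 30.166898.
sum = 1.8e-05 + 30.166898 = 30.166916.
D = (1/3)*log(30.166916) = 1.1356

1.1356


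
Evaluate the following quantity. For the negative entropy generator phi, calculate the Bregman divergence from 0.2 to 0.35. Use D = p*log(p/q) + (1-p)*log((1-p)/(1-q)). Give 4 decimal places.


Bregman divergence with negative entropy generator:
D = p*log(p/q) + (1-p)*log((1-p)/(1-q)).
p = 0.2, q = 0.35.
p*log(p/q) = 0.2*log(0.2/0.35) = -0.111923.
(1-p)*log((1-p)/(1-q)) = 0.8*log(0.8/0.65) = 0.166111.
D = -0.111923 + 0.166111 = 0.0542

0.0542


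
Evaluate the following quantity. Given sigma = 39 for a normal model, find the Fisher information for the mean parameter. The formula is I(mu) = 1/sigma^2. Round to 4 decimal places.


The Fisher information for the mean of a normal distribution is I(mu) = 1/sigma^2.
sigma = 39, so sigma^2 = 1521.
I(mu) = 1/1521 = 0.0007

0.0007


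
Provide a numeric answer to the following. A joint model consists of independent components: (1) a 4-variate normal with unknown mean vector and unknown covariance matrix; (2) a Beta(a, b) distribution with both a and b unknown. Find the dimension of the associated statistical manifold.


The dimension of a statistical manifold equals the number of free
(independent) real parameters of the model. For a product of independent
blocks the parameter counts add.
- 4-variate normal: 4 (mean) + 4*5/2 = 10 (symmetric covariance) = 14.
- Beta (a, b): 2.
Total = 14 + 2 = 16.
Dimension = 16

16


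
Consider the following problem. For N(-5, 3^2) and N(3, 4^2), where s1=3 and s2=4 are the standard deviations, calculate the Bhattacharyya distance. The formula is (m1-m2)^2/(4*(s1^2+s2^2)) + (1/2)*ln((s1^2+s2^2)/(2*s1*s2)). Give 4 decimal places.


Bhattacharyya distance between two Gaussians:
DB = (m1-m2)^2/(4*(s1^2+s2^2)) + (1/2)*ln((s1^2+s2^2)/(2*s1*s2)).
(m1-m2)^2 = (-8)^2 = 64.
s1^2+s2^2 = 9 + 16 = 25.
term1 = 64/100 = 0.64.
term2 = 0.5*ln(25/24.0) = 0.020411.
DB = 0.64 + 0.020411 = 0.6604

0.6604


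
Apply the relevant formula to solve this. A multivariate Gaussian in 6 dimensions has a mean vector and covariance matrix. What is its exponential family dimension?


Exponential family dimension calculation:
For 6-dim MVN: mean has 6 params, covariance has 6*7/2 = 21 unique entries.
Total dim = 6 + 21 = 27.

27


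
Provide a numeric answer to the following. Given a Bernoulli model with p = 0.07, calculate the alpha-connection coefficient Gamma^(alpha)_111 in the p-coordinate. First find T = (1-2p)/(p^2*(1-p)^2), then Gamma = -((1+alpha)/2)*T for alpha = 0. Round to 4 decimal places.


Skewness (Amari-Chentsov) tensor: T = (1-2p)/(p^2*(1-p)^2).
p = 0.07, 1-2p = 0.86, p^2 = 0.0049, (1-p)^2 = 0.8649.
T = 0.86/(0.0049 * 0.8649) = 202.92543.
In the p-coordinate, Gamma^(alpha) = Gamma^(0) - (alpha/2)*T with Gamma^(0) = (1/2)*g'(p) = -T/2,
so Gamma^(alpha) = -((1+alpha)/2)*T.
alpha = 0, -(1+alpha)/2 = -0.5.
Gamma = -0.5 * 202.92543 = -101.4627

-101.4627


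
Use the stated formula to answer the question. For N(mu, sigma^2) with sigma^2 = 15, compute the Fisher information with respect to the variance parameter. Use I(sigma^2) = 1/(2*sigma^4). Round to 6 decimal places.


Fisher information for variance: I(sigma^2) = 1/(2*sigma^4).
sigma^2 = 15, so sigma^4 = 225.
I = 1/(2*225) = 1/450 = 0.002222

0.002222


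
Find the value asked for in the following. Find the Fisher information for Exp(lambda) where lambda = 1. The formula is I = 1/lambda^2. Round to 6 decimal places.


Fisher information for exponential: I(lambda) = 1/lambda^2.
lambda = 1, lambda^2 = 1.
I = 1/1 = 1.000000

1.000000


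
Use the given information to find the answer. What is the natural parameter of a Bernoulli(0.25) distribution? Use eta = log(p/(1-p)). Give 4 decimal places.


Natural parameter for Bernoulli: eta = log(p/(1-p)).
p = 0.25, 1-p = 0.75.
p/(1-p) = 0.333333.
eta = log(0.333333) = -1.0986

-1.0986


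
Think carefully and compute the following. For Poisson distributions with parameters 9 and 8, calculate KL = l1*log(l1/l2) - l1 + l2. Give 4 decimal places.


KL divergence for Poisson:
KL = l1*log(l1/l2) - l1 + l2.
l1 = 9, l2 = 8.
log(9/8) = 0.117783.
l1*log(l1/l2) = 9 * 0.117783 = 1.060047.
KL = 1.060047 - 9 + 8 = 0.0600

0.0600


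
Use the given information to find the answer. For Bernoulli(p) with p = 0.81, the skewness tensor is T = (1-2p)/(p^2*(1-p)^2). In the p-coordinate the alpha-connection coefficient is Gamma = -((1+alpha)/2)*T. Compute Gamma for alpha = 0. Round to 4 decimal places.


Skewness (Amari-Chentsov) tensor: T = (1-2p)/(p^2*(1-p)^2).
p = 0.81, 1-2p = -0.62, p^2 = 0.6561, (1-p)^2 = 0.0361.
T = -0.62/(0.6561 * 0.0361) = -26.176673.
In the p-coordinate, Gamma^(alpha) = Gamma^(0) - (alpha/2)*T with Gamma^(0) = (1/2)*g'(p) = -T/2,
so Gamma^(alpha) = -((1+alpha)/2)*T.
alpha = 0, -(1+alpha)/2 = -0.5.
Gamma = -0.5 * -26.176673 = 13.0883

13.0883


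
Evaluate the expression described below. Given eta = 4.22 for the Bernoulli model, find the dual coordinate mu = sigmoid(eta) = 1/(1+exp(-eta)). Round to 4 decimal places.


Dual coordinate (expectation parameter) for Bernoulli:
mu = 1/(1+exp(-eta)).
eta = 4.22.
exp(-eta) = exp(-4.22) = 0.014699.
mu = 1/(1+0.014699) = 0.9855

0.9855


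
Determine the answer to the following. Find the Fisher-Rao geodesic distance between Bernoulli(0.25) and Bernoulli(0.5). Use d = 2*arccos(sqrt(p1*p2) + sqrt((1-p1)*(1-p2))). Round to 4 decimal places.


Geodesic distance on Bernoulli manifold:
d(p1,p2) = 2*arccos(sqrt(p1*p2) + sqrt((1-p1)*(1-p2))).
sqrt(p1*p2) = sqrt(0.25*0.5) = 0.353553.
sqrt((1-p1)*(1-p2)) = sqrt(0.75*0.5) = 0.612372.
arg = 0.353553 + 0.612372 = 0.965926.
d = 2*arccos(0.965926) = 0.5236

0.5236


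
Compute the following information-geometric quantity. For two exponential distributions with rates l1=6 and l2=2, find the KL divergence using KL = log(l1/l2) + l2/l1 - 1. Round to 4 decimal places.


KL divergence for exponential family:
KL = log(l1/l2) + l2/l1 - 1.
log(6/2) = 1.098612.
2/6 = 0.333333.
KL = 1.098612 + 0.333333 - 1 = 0.4319

0.4319


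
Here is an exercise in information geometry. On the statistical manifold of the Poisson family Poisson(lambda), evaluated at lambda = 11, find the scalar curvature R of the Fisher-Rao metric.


This family has a single free parameter, so its statistical manifold
is 1-dimensional. The Riemann curvature tensor of any 1-dimensional
Riemannian manifold vanishes identically, so R = 0.

0


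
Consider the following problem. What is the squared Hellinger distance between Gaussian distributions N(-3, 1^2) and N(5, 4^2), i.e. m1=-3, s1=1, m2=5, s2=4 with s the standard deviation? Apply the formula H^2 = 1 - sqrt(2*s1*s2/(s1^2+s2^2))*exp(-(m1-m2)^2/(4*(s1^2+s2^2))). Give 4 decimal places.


Squared Hellinger distance for Gaussians:
H^2 = 1 - sqrt(2*s1*s2/(s1^2+s2^2)) * exp(-(m1-m2)^2/(4*(s1^2+s2^2))).
s1^2 = 1, s2^2 = 16, s1^2+s2^2 = 17.
sqrt(2*1*4/(17)) = 0.685994.
(m1-m2)^2 = (-8)^2 = 64.
exp(-64/(4*17)) = exp(-0.941176) = 0.390169.
H^2 = 1 - 0.685994*0.390169 = 0.7323

0.7323


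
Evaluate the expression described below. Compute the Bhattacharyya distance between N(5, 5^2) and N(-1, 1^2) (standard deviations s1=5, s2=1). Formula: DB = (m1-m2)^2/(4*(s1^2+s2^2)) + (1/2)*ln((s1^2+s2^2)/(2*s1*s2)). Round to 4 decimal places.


Bhattacharyya distance between two Gaussians:
DB = (m1-m2)^2/(4*(s1^2+s2^2)) + (1/2)*ln((s1^2+s2^2)/(2*s1*s2)).
(m1-m2)^2 = (6)^2 = 36.
s1^2+s2^2 = 25 + 1 = 26.
term1 = 36/104 = 0.346154.
term2 = 0.5*ln(26/10.0) = 0.477756.
DB = 0.346154 + 0.477756 = 0.8239

0.8239


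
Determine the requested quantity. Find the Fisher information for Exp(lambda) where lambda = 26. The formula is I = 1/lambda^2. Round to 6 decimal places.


Fisher information for exponential: I(lambda) = 1/lambda^2.
lambda = 26, lambda^2 = 676.
I = 1/676 = 0.001479

0.001479


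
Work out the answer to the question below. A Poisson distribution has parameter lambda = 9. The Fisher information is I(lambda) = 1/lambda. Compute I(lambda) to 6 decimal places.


Fisher information for Poisson: I(lambda) = 1/lambda.
lambda = 9.
I(lambda) = 1/9 = 0.111111

0.111111


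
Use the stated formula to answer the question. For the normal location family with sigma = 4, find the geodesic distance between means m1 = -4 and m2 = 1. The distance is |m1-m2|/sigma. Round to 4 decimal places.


On the fixed-variance normal subfamily, geodesic distance = |m1-m2|/sigma.
|-4 - 1| = 5.
sigma = 4.
d = 5/4 = 1.2500

1.2500


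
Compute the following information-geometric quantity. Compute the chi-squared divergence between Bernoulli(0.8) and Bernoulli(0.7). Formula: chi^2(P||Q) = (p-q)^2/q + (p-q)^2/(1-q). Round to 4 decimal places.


Chi-squared divergence between Bernoulli distributions:
chi^2 = (p-q)^2/q + (p-q)^2/(1-q).
p = 0.8, q = 0.7, p-q = 0.1.
(p-q)^2 = 0.01.
term1 = 0.01/0.7 = 0.014286.
term2 = 0.01/0.3 = 0.033333.
chi^2 = 0.014286 + 0.033333 = 0.0476

0.0476


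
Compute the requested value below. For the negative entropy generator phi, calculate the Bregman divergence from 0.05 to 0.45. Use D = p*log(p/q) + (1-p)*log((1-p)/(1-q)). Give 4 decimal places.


Bregman divergence with negative entropy generator:
D = p*log(p/q) + (1-p)*log((1-p)/(1-q)).
p = 0.05, q = 0.45.
p*log(p/q) = 0.05*log(0.05/0.45) = -0.109861.
(1-p)*log((1-p)/(1-q)) = 0.95*log(0.95/0.55) = 0.519217.
D = -0.109861 + 0.519217 = 0.4094

0.4094


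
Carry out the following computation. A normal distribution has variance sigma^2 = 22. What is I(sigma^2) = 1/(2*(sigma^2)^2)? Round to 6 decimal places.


Fisher information for variance: I(sigma^2) = 1/(2*sigma^4).
sigma^2 = 22, so sigma^4 = 484.
I = 1/(2*484) = 1/968 = 0.001033

0.001033


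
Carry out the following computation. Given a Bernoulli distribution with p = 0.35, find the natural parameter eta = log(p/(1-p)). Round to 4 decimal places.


Natural parameter for Bernoulli: eta = log(p/(1-p)).
p = 0.35, 1-p = 0.65.
p/(1-p) = 0.538462.
eta = log(0.538462) = -0.6190

-0.6190


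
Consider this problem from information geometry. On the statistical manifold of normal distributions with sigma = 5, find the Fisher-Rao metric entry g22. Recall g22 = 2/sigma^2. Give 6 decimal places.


For the 2-parameter normal family, the Fisher metric has:
  g11 = 1/sigma^2, g22 = 2/sigma^2.
sigma = 5, sigma^2 = 25.
g22 = 0.080000

0.080000


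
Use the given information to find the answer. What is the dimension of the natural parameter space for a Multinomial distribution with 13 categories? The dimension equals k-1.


Exponential family dimension calculation:
For Multinomial with k=13 categories, dim = k-1 = 12.

12


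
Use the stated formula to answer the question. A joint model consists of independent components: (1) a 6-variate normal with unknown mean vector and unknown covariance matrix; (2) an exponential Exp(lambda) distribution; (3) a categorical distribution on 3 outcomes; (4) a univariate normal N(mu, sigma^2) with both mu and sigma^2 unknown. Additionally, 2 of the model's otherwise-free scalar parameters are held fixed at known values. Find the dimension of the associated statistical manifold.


The dimension of a statistical manifold equals the number of free
(independent) real parameters of the model. For a product of independent
blocks the parameter counts add.
- 6-variate normal: 6 (mean) + 6*7/2 = 21 (symmetric covariance) = 27.
- exponential (lambda): 1.
- categorical on 3 outcomes (probabilities sum to 1): 3-1 = 2.
- normal (mu, sigma^2): 2.
Total = 27 + 1 + 2 + 2 = 32.
2 parameter(s) fixed at known values: 32 - 2 = 30.
Dimension = 30

30
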